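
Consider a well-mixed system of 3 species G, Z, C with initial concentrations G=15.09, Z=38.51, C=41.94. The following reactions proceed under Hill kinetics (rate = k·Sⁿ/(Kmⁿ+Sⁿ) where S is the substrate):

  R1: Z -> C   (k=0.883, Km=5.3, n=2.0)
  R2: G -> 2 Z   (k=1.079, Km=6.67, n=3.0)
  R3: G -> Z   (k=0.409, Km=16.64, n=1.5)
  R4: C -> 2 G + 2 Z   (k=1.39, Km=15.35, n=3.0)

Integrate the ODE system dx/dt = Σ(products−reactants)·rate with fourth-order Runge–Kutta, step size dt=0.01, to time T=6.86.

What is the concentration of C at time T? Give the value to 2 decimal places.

C at T = 38.89

RK4 with dt=0.01: 686 steps to T=6.86. Trajectory (selected grid times):
t=0.00: G=15.09 Z=38.51 C=41.94
t=0.76: G=16.19 Z=41.53 C=41.59
t=1.52: G=17.28 Z=44.58 C=41.25
t=2.29: G=18.36 Z=47.69 C=40.90
t=3.05: G=19.41 Z=50.77 C=40.56
t=3.81: G=20.44 Z=53.87 C=40.23
t=4.57: G=21.47 Z=56.97 C=39.89
t=5.34: G=22.49 Z=60.13 C=39.55
t=6.10: G=23.49 Z=63.25 C=39.22
t=6.86: G=24.49 Z=66.38 C=38.89
Read off C at T=6.86: 38.89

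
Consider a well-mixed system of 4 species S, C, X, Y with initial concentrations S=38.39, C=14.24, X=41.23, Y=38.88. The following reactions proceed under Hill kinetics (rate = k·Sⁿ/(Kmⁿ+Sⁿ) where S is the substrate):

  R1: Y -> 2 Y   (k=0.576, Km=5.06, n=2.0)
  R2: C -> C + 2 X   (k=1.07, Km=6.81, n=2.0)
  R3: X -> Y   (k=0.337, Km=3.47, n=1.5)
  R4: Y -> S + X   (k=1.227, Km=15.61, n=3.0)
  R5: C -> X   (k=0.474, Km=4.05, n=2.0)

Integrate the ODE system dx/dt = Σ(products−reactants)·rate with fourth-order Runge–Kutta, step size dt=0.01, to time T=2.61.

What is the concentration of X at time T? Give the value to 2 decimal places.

RK4 with dt=0.01: 261 steps to T=2.61. Trajectory (selected grid times):
t=0.00: S=38.39 C=14.24 X=41.23 Y=38.88
t=0.29: S=38.72 C=14.11 X=42.10 Y=38.81
t=0.58: S=39.06 C=13.99 X=42.97 Y=38.73
t=0.87: S=39.39 C=13.86 X=43.83 Y=38.66
t=1.16: S=39.73 C=13.73 X=44.70 Y=38.58
t=1.45: S=40.06 C=13.61 X=45.56 Y=38.51
t=1.74: S=40.39 C=13.48 X=46.42 Y=38.44
t=2.03: S=40.73 C=13.35 X=47.28 Y=38.36
t=2.32: S=41.06 C=13.23 X=48.13 Y=38.29
t=2.61: S=41.39 C=13.10 X=48.98 Y=38.22
Read off X at T=2.61: 48.98

X at T = 48.98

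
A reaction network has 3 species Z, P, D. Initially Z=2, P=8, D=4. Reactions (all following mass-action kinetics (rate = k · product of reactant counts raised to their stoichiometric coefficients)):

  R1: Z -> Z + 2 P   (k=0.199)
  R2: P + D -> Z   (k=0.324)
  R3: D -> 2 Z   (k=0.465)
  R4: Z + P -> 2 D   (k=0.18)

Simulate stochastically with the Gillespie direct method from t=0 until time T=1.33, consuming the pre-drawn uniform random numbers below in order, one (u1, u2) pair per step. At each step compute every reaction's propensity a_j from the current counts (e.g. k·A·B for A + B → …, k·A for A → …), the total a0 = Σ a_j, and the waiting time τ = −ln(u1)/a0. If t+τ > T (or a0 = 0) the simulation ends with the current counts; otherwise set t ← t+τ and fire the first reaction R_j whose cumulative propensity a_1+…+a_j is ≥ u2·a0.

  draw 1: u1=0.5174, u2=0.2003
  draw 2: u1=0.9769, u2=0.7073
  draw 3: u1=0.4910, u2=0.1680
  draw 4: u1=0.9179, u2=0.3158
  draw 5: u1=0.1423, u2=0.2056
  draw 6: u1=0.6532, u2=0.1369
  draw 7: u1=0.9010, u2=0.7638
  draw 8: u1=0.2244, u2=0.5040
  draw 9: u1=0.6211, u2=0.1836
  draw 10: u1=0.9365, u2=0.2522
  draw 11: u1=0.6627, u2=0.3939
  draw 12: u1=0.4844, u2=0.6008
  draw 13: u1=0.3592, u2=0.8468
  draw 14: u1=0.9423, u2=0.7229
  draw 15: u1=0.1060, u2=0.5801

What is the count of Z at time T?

t=0.000: Z=2 P=8 D=4
Draw 1: a1=0.398, a2=10.368, a3=1.860, a4=2.880, a0=15.506; τ=−ln(0.5174)/15.506=0.042 → t=0.042; u2·a0=0.2003·15.506=3.106; a1=0.398 < 3.106 ≤ a1+a2=10.766 → R2 fires; Z=3 P=7 D=3
Draw 2: a1=0.597, a2=6.804, a3=1.395, a4=3.780, a0=12.576; τ=−ln(0.9769)/12.576=0.002 → t=0.044; u2·a0=0.7073·12.576=8.895; a1+…+a3=8.796 < 8.895 ≤ a1+…+a4=12.576 → R4 fires; Z=2 P=6 D=5
Draw 3: a1=0.398, a2=9.720, a3=2.325, a4=2.160, a0=14.603; τ=−ln(0.4910)/14.603=0.049 → t=0.093; u2·a0=0.1680·14.603=2.453; a1=0.398 < 2.453 ≤ a1+a2=10.118 → R2 fires; Z=3 P=5 D=4
Draw 4: a1=0.597, a2=6.480, a3=1.860, a4=2.700, a0=11.637; τ=−ln(0.9179)/11.637=0.007 → t=0.100; u2·a0=0.3158·11.637=3.675; a1=0.597 < 3.675 ≤ a1+a2=7.077 → R2 fires; Z=4 P=4 D=3
Draw 5: a1=0.796, a2=3.888, a3=1.395, a4=2.880, a0=8.959; τ=−ln(0.1423)/8.959=0.218 → t=0.318; u2·a0=0.2056·8.959=1.842; a1=0.796 < 1.842 ≤ a1+a2=4.684 → R2 fires; Z=5 P=3 D=2
Draw 6: a1=0.995, a2=1.944, a3=0.930, a4=2.700, a0=6.569; τ=−ln(0.6532)/6.569=0.065 → t=0.383; u2·a0=0.1369·6.569=0.899 ≤ a1=0.995 → R1 fires; Z=5 P=5 D=2
Draw 7: a1=0.995, a2=3.240, a3=0.930, a4=4.500, a0=9.665; τ=−ln(0.9010)/9.665=0.011 → t=0.394; u2·a0=0.7638·9.665=7.382; a1+…+a3=5.165 < 7.382 ≤ a1+…+a4=9.665 → R4 fires; Z=4 P=4 D=4
Draw 8: a1=0.796, a2=5.184, a3=1.860, a4=2.880, a0=10.720; τ=−ln(0.2244)/10.720=0.139 → t=0.533; u2·a0=0.5040·10.720=5.403; a1=0.796 < 5.403 ≤ a1+a2=5.980 → R2 fires; Z=5 P=3 D=3
Draw 9: a1=0.995, a2=2.916, a3=1.395, a4=2.700, a0=8.006; τ=−ln(0.6211)/8.006=0.059 → t=0.593; u2·a0=0.1836·8.006=1.470; a1=0.995 < 1.470 ≤ a1+a2=3.911 → R2 fires; Z=6 P=2 D=2
Draw 10: a1=1.194, a2=1.296, a3=0.930, a4=2.160, a0=5.580; τ=−ln(0.9365)/5.580=0.012 → t=0.604; u2·a0=0.2522·5.580=1.407; a1=1.194 < 1.407 ≤ a1+a2=2.490 → R2 fires; Z=7 P=1 D=1
Draw 11: a1=1.393, a2=0.324, a3=0.465, a4=1.260, a0=3.442; τ=−ln(0.6627)/3.442=0.120 → t=0.724; u2·a0=0.3939·3.442=1.356 ≤ a1=1.393 → R1 fires; Z=7 P=3 D=1
Draw 12: a1=1.393, a2=0.972, a3=0.465, a4=3.780, a0=6.610; τ=−ln(0.4844)/6.610=0.110 → t=0.834; u2·a0=0.6008·6.610=3.971; a1+…+a3=2.830 < 3.971 ≤ a1+…+a4=6.610 → R4 fires; Z=6 P=2 D=3
Draw 13: a1=1.194, a2=1.944, a3=1.395, a4=2.160, a0=6.693; τ=−ln(0.3592)/6.693=0.153 → t=0.986; u2·a0=0.8468·6.693=5.668; a1+…+a3=4.533 < 5.668 ≤ a1+…+a4=6.693 → R4 fires; Z=5 P=1 D=5
Draw 14: a1=0.995, a2=1.620, a3=2.325, a4=0.900, a0=5.840; τ=−ln(0.9423)/5.840=0.010 → t=0.997; u2·a0=0.7229·5.840=4.222; a1+a2=2.615 < 4.222 ≤ a1+…+a3=4.940 → R3 fires; Z=7 P=1 D=4
Draw 15: a1=1.393, a2=1.296, a3=1.860, a4=1.260, a0=5.809; τ=−ln(0.1060)/5.809=0.386 → t=1.383 > T=1.33: stop.
Read off Z at T=1.33: 7

Z at T = 7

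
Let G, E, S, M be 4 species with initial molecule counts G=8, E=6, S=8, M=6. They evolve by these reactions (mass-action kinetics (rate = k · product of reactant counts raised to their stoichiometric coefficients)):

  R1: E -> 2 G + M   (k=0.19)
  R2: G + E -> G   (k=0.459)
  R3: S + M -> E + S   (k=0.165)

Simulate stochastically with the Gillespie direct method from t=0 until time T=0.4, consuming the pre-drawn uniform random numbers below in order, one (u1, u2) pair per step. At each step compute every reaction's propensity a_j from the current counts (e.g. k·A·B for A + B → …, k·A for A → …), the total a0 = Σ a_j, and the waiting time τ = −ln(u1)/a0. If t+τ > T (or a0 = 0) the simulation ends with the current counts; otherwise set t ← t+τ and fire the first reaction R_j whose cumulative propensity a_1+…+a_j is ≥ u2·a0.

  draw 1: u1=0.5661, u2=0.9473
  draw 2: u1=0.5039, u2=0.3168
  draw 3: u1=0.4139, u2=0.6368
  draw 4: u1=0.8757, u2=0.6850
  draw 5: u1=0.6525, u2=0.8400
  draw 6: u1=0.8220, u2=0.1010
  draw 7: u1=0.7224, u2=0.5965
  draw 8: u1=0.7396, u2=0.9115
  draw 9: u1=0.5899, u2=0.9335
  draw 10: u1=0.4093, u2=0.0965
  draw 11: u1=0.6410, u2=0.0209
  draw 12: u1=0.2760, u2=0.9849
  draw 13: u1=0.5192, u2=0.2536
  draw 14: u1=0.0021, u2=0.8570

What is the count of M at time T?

t=0.000: G=8 E=6 S=8 M=6
Draw 1: a1=1.140, a2=22.032, a3=7.920, a0=31.092; τ=−ln(0.5661)/31.092=0.018 → t=0.018; u2·a0=0.9473·31.092=29.453; a1+a2=23.172 < 29.453 ≤ a1+…+a3=31.092 → R3 fires; G=8 E=7 S=8 M=5
Draw 2: a1=1.330, a2=25.704, a3=6.600, a0=33.634; τ=−ln(0.5039)/33.634=0.020 → t=0.039; u2·a0=0.3168·33.634=10.655; a1=1.330 < 10.655 ≤ a1+a2=27.034 → R2 fires; G=8 E=6 S=8 M=5
Draw 3: a1=1.140, a2=22.032, a3=6.600, a0=29.772; τ=−ln(0.4139)/29.772=0.030 → t=0.068; u2·a0=0.6368·29.772=18.959; a1=1.140 < 18.959 ≤ a1+a2=23.172 → R2 fires; G=8 E=5 S=8 M=5
Draw 4: a1=0.950, a2=18.360, a3=6.600, a0=25.910; τ=−ln(0.8757)/25.910=0.005 → t=0.073; u2·a0=0.6850·25.910=17.748; a1=0.950 < 17.748 ≤ a1+a2=19.310 → R2 fires; G=8 E=4 S=8 M=5
Draw 5: a1=0.760, a2=14.688, a3=6.600, a0=22.048; τ=−ln(0.6525)/22.048=0.019 → t=0.093; u2·a0=0.8400·22.048=18.520; a1+a2=15.448 < 18.520 ≤ a1+…+a3=22.048 → R3 fires; G=8 E=5 S=8 M=4
Draw 6: a1=0.950, a2=18.360, a3=5.280, a0=24.590; τ=−ln(0.8220)/24.590=0.008 → t=0.101; u2·a0=0.1010·24.590=2.484; a1=0.950 < 2.484 ≤ a1+a2=19.310 → R2 fires; G=8 E=4 S=8 M=4
Draw 7: a1=0.760, a2=14.688, a3=5.280, a0=20.728; τ=−ln(0.7224)/20.728=0.016 → t=0.116; u2·a0=0.5965·20.728=12.364; a1=0.760 < 12.364 ≤ a1+a2=15.448 → R2 fires; G=8 E=3 S=8 M=4
Draw 8: a1=0.570, a2=11.016, a3=5.280, a0=16.866; τ=−ln(0.7396)/16.866=0.018 → t=0.134; u2·a0=0.9115·16.866=15.373; a1+a2=11.586 < 15.373 ≤ a1+…+a3=16.866 → R3 fires; G=8 E=4 S=8 M=3
Draw 9: a1=0.760, a2=14.688, a3=3.960, a0=19.408; τ=−ln(0.5899)/19.408=0.027 → t=0.162; u2·a0=0.9335·19.408=18.117; a1+a2=15.448 < 18.117 ≤ a1+…+a3=19.408 → R3 fires; G=8 E=5 S=8 M=2
Draw 10: a1=0.950, a2=18.360, a3=2.640, a0=21.950; τ=−ln(0.4093)/21.950=0.041 → t=0.202; u2·a0=0.0965·21.950=2.118; a1=0.950 < 2.118 ≤ a1+a2=19.310 → R2 fires; G=8 E=4 S=8 M=2
Draw 11: a1=0.760, a2=14.688, a3=2.640, a0=18.088; τ=−ln(0.6410)/18.088=0.025 → t=0.227; u2·a0=0.0209·18.088=0.378 ≤ a1=0.760 → R1 fires; G=10 E=3 S=8 M=3
Draw 12: a1=0.570, a2=13.770, a3=3.960, a0=18.300; τ=−ln(0.2760)/18.300=0.070 → t=0.297; u2·a0=0.9849·18.300=18.024; a1+a2=14.340 < 18.024 ≤ a1+…+a3=18.300 → R3 fires; G=10 E=4 S=8 M=2
Draw 13: a1=0.760, a2=18.360, a3=2.640, a0=21.760; τ=−ln(0.5192)/21.760=0.030 → t=0.327; u2·a0=0.2536·21.760=5.518; a1=0.760 < 5.518 ≤ a1+a2=19.120 → R2 fires; G=10 E=3 S=8 M=2
Draw 14: a1=0.570, a2=13.770, a3=2.640, a0=16.980; τ=−ln(0.0021)/16.980=0.363 → t=0.690 > T=0.4: stop.
Read off M at T=0.4: 2

M at T = 2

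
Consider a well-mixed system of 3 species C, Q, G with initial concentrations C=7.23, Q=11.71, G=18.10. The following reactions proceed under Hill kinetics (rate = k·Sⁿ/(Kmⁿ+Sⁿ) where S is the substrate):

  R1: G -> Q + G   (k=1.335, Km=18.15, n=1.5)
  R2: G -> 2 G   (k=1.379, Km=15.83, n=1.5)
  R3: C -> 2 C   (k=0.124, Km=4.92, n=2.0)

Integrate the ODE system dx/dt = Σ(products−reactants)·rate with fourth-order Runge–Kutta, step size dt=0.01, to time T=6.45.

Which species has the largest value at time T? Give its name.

Dominant species at T: G

RK4 with dt=0.01: 645 steps to T=6.45. Trajectory (selected grid times):
t=0.00: C=7.23 Q=11.71 G=18.10
t=0.72: C=7.29 Q=12.20 G=18.65
t=1.43: C=7.35 Q=12.68 G=19.21
t=2.15: C=7.41 Q=13.19 G=19.78
t=2.87: C=7.48 Q=13.71 G=20.36
t=3.58: C=7.54 Q=14.23 G=20.95
t=4.30: C=7.60 Q=14.76 G=21.55
t=5.02: C=7.66 Q=15.31 G=22.17
t=5.73: C=7.73 Q=15.86 G=22.78
t=6.45: C=7.79 Q=16.43 G=23.42
At T=6.45: C=7.79 Q=16.43 G=23.42; the largest is G.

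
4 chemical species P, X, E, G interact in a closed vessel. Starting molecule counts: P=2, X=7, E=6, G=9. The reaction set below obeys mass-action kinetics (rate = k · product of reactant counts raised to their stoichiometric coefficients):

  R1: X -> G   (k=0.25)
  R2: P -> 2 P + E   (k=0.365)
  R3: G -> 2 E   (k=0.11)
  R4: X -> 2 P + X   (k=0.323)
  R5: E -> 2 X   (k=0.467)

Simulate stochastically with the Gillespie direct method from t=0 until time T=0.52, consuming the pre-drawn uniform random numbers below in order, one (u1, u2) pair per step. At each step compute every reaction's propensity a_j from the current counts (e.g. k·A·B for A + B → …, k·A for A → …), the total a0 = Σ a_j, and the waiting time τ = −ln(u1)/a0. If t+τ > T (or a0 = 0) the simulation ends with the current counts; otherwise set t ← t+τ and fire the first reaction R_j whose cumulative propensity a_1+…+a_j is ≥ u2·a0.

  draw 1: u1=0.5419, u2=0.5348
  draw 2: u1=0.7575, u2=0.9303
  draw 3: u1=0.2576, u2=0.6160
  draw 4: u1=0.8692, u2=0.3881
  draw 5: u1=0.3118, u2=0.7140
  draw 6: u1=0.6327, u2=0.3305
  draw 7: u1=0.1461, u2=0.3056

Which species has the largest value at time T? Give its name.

Dominant species at T: P

t=0.000: P=2 X=7 E=6 G=9
Draw 1: a1=1.750, a2=0.730, a3=0.990, a4=2.261, a5=2.802, a0=8.533; τ=−ln(0.5419)/8.533=0.072 → t=0.072; u2·a0=0.5348·8.533=4.563; a1+…+a3=3.470 < 4.563 ≤ a1+…+a4=5.731 → R4 fires; P=4 X=7 E=6 G=9
Draw 2: a1=1.750, a2=1.460, a3=0.990, a4=2.261, a5=2.802, a0=9.263; τ=−ln(0.7575)/9.263=0.030 → t=0.102; u2·a0=0.9303·9.263=8.617; a1+…+a4=6.461 < 8.617 ≤ a1+…+a5=9.263 → R5 fires; P=4 X=9 E=5 G=9
Draw 3: a1=2.250, a2=1.460, a3=0.990, a4=2.907, a5=2.335, a0=9.942; τ=−ln(0.2576)/9.942=0.136 → t=0.238; u2·a0=0.6160·9.942=6.124; a1+…+a3=4.700 < 6.124 ≤ a1+…+a4=7.607 → R4 fires; P=6 X=9 E=5 G=9
Draw 4: a1=2.250, a2=2.190, a3=0.990, a4=2.907, a5=2.335, a0=10.672; τ=−ln(0.8692)/10.672=0.013 → t=0.251; u2·a0=0.3881·10.672=4.142; a1=2.250 < 4.142 ≤ a1+a2=4.440 → R2 fires; P=7 X=9 E=6 G=9
Draw 5: a1=2.250, a2=2.555, a3=0.990, a4=2.907, a5=2.802, a0=11.504; τ=−ln(0.3118)/11.504=0.101 → t=0.353; u2·a0=0.7140·11.504=8.214; a1+…+a3=5.795 < 8.214 ≤ a1+…+a4=8.702 → R4 fires; P=9 X=9 E=6 G=9
Draw 6: a1=2.250, a2=3.285, a3=0.990, a4=2.907, a5=2.802, a0=12.234; τ=−ln(0.6327)/12.234=0.037 → t=0.390; u2·a0=0.3305·12.234=4.043; a1=2.250 < 4.043 ≤ a1+a2=5.535 → R2 fires; P=10 X=9 E=7 G=9
Draw 7: a1=2.250, a2=3.650, a3=0.990, a4=2.907, a5=3.269, a0=13.066; τ=−ln(0.1461)/13.066=0.147 → t=0.537 > T=0.52: stop.
At T=0.52: P=10 X=9 E=7 G=9; the largest is P.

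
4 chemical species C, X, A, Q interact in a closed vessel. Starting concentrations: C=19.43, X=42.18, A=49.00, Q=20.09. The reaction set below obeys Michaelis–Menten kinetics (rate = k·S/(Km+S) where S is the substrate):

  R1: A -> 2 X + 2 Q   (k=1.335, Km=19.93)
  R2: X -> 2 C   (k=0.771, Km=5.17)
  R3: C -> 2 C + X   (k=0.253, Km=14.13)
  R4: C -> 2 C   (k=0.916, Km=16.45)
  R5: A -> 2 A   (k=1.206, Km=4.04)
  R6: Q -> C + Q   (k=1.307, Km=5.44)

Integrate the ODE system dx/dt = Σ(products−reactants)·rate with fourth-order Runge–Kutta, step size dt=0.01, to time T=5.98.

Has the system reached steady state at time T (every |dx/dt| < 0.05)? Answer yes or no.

RK4 with dt=0.01: 598 steps to T=5.98. Trajectory (selected grid times):
t=0.00: C=19.43 X=42.18 A=49.00 Q=20.09
t=0.66: C=21.45 X=43.08 A=49.11 Q=21.34
t=1.33: C=23.54 X=43.99 A=49.22 Q=22.62
t=1.99: C=25.62 X=44.90 A=49.33 Q=23.87
t=2.66: C=27.75 X=45.82 A=49.44 Q=25.15
t=3.32: C=29.88 X=46.73 A=49.54 Q=26.40
t=3.99: C=32.05 X=47.66 A=49.65 Q=27.68
t=4.65: C=34.22 X=48.57 A=49.76 Q=28.94
t=5.32: C=36.43 X=49.50 A=49.87 Q=30.21
t=5.98: C=38.63 X=50.42 A=49.98 Q=31.47
Rates at T: R1=0.9544, R2=0.6993, R3=0.1852, R4=0.6424, R5=1.1158, R6=1.1144
dx/dt at T (Σ net stoichiometry × rate): C=+3.3406, X=+1.3947, A=+0.1614, Q=+1.9088
Largest |dx/dt| is |+3.3406| (C) ≥ 0.05 → not steady.

Steady state at T: no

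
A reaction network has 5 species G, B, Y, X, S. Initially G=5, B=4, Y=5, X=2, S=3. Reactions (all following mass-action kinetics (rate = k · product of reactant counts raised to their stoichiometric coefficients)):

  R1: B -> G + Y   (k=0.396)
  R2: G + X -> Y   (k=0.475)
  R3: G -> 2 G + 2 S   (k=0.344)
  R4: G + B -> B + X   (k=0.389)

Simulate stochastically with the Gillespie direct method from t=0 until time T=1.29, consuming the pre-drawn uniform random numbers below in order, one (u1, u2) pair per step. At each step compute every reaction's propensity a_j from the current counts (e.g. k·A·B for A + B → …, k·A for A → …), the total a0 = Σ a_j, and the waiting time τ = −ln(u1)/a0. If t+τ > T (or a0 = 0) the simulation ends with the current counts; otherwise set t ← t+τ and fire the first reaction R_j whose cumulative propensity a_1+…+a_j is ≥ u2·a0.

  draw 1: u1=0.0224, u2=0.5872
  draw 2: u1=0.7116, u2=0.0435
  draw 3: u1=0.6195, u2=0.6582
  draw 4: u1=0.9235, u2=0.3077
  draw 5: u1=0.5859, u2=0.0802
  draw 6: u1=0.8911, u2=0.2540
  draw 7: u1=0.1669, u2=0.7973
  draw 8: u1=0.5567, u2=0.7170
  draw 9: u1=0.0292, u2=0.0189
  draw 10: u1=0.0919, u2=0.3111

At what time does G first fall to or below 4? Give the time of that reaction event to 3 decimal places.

Threshold first reached at t = 0.240

t=0.000: G=5 B=4 Y=5 X=2 S=3
Draw 1: a1=1.584, a2=4.750, a3=1.720, a4=7.780, a0=15.834; τ=−ln(0.0224)/15.834=0.240 → t=0.240; u2·a0=0.5872·15.834=9.298; a1+…+a3=8.054 < 9.298 ≤ a1+…+a4=15.834 → R4 fires; G=4 B=4 Y=5 X=3 S=3
Draw 2: a1=1.584, a2=5.700, a3=1.376, a4=6.224, a0=14.884; τ=−ln(0.7116)/14.884=0.023 → t=0.263; u2·a0=0.0435·14.884=0.647 ≤ a1=1.584 → R1 fires; G=5 B=3 Y=6 X=3 S=3
Draw 3: a1=1.188, a2=7.125, a3=1.720, a4=5.835, a0=15.868; τ=−ln(0.6195)/15.868=0.030 → t=0.293; u2·a0=0.6582·15.868=10.444; a1+…+a3=10.033 < 10.444 ≤ a1+…+a4=15.868 → R4 fires; G=4 B=3 Y=6 X=4 S=3
Draw 4: a1=1.188, a2=7.600, a3=1.376, a4=4.668, a0=14.832; τ=−ln(0.9235)/14.832=0.005 → t=0.298; u2·a0=0.3077·14.832=4.564; a1=1.188 < 4.564 ≤ a1+a2=8.788 → R2 fires; G=3 B=3 Y=7 X=3 S=3
Draw 5: a1=1.188, a2=4.275, a3=1.032, a4=3.501, a0=9.996; τ=−ln(0.5859)/9.996=0.053 → t=0.352; u2·a0=0.0802·9.996=0.802 ≤ a1=1.188 → R1 fires; G=4 B=2 Y=8 X=3 S=3
Draw 6: a1=0.792, a2=5.700, a3=1.376, a4=3.112, a0=10.980; τ=−ln(0.8911)/10.980=0.011 → t=0.362; u2·a0=0.2540·10.980=2.789; a1=0.792 < 2.789 ≤ a1+a2=6.492 → R2 fires; G=3 B=2 Y=9 X=2 S=3
Draw 7: a1=0.792, a2=2.850, a3=1.032, a4=2.334, a0=7.008; τ=−ln(0.1669)/7.008=0.255 → t=0.618; u2·a0=0.7973·7.008=5.587; a1+…+a3=4.674 < 5.587 ≤ a1+…+a4=7.008 → R4 fires; G=2 B=2 Y=9 X=3 S=3
Draw 8: a1=0.792, a2=2.850, a3=0.688, a4=1.556, a0=5.886; τ=−ln(0.5567)/5.886=0.100 → t=0.717; u2·a0=0.7170·5.886=4.220; a1+a2=3.642 < 4.220 ≤ a1+…+a3=4.330 → R3 fires; G=3 B=2 Y=9 X=3 S=5
Draw 9: a1=0.792, a2=4.275, a3=1.032, a4=2.334, a0=8.433; τ=−ln(0.0292)/8.433=0.419 → t=1.136; u2·a0=0.0189·8.433=0.159 ≤ a1=0.792 → R1 fires; G=4 B=1 Y=10 X=3 S=5
Draw 10: a1=0.396, a2=5.700, a3=1.376, a4=1.556, a0=9.028; τ=−ln(0.0919)/9.028=0.264 → t=1.401 > T=1.29: stop.
G first becomes ≤ 4 when it reaches 4 at the event at t=0.240.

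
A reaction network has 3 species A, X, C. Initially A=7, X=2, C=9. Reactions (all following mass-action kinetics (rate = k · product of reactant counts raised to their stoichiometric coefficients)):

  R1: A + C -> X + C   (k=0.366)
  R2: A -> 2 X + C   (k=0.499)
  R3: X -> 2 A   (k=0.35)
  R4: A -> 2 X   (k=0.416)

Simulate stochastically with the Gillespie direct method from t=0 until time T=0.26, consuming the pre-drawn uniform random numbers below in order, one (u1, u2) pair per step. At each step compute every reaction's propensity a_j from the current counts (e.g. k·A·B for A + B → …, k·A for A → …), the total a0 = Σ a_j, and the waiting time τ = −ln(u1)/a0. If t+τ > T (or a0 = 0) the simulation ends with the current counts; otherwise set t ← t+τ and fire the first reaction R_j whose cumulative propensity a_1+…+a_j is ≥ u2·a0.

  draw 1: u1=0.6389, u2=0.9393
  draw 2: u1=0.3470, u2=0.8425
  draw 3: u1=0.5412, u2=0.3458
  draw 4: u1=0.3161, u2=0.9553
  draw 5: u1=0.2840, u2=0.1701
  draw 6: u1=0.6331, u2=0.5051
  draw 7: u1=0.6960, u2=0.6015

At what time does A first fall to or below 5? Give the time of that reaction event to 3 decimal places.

Threshold first reached at t = 0.055

t=0.000: A=7 X=2 C=9
Draw 1: a1=23.058, a2=3.493, a3=0.700, a4=2.912, a0=30.163; τ=−ln(0.6389)/30.163=0.015 → t=0.015; u2·a0=0.9393·30.163=28.332; a1+…+a3=27.251 < 28.332 ≤ a1+…+a4=30.163 → R4 fires; A=6 X=4 C=9
Draw 2: a1=19.764, a2=2.994, a3=1.400, a4=2.496, a0=26.654; τ=−ln(0.3470)/26.654=0.040 → t=0.055; u2·a0=0.8425·26.654=22.456; a1=19.764 < 22.456 ≤ a1+a2=22.758 → R2 fires; A=5 X=6 C=10
Draw 3: a1=18.300, a2=2.495, a3=2.100, a4=2.080, a0=24.975; τ=−ln(0.5412)/24.975=0.025 → t=0.079; u2·a0=0.3458·24.975=8.636 ≤ a1=18.300 → R1 fires; A=4 X=7 C=10
Draw 4: a1=14.640, a2=1.996, a3=2.450, a4=1.664, a0=20.750; τ=−ln(0.3161)/20.750=0.056 → t=0.135; u2·a0=0.9553·20.750=19.822; a1+…+a3=19.086 < 19.822 ≤ a1+…+a4=20.750 → R4 fires; A=3 X=9 C=10
Draw 5: a1=10.980, a2=1.497, a3=3.150, a4=1.248, a0=16.875; τ=−ln(0.2840)/16.875=0.075 → t=0.209; u2·a0=0.1701·16.875=2.870 ≤ a1=10.980 → R1 fires; A=2 X=10 C=10
Draw 6: a1=7.320, a2=0.998, a3=3.500, a4=0.832, a0=12.650; τ=−ln(0.6331)/12.650=0.036 → t=0.245; u2·a0=0.5051·12.650=6.390 ≤ a1=7.320 → R1 fires; A=1 X=11 C=10
Draw 7: a1=3.660, a2=0.499, a3=3.850, a4=0.416, a0=8.425; τ=−ln(0.6960)/8.425=0.043 → t=0.288 > T=0.26: stop.
A first becomes ≤ 5 when it reaches 5 at the event at t=0.055.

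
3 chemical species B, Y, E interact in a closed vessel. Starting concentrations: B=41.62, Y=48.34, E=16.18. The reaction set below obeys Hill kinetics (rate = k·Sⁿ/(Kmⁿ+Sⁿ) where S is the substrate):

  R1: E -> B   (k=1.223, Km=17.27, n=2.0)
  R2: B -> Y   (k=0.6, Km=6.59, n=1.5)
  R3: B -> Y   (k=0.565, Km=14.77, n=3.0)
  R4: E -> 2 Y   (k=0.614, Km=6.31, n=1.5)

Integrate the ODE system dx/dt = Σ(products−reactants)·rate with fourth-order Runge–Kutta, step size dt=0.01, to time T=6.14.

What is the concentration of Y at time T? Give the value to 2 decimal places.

RK4 with dt=0.01: 614 steps to T=6.14. Trajectory (selected grid times):
t=0.00: B=41.62 Y=48.34 E=16.18
t=0.68: B=41.25 Y=49.76 E=15.47
t=1.36: B=40.86 Y=51.17 E=14.78
t=2.05: B=40.45 Y=52.58 E=14.10
t=2.73: B=40.02 Y=53.97 E=13.46
t=3.41: B=39.58 Y=55.34 E=12.84
t=4.09: B=39.12 Y=56.71 E=12.25
t=4.78: B=38.63 Y=58.08 E=11.67
t=5.46: B=38.14 Y=59.41 E=11.12
t=6.14: B=37.63 Y=60.73 E=10.59
Read off Y at T=6.14: 60.73

Y at T = 60.73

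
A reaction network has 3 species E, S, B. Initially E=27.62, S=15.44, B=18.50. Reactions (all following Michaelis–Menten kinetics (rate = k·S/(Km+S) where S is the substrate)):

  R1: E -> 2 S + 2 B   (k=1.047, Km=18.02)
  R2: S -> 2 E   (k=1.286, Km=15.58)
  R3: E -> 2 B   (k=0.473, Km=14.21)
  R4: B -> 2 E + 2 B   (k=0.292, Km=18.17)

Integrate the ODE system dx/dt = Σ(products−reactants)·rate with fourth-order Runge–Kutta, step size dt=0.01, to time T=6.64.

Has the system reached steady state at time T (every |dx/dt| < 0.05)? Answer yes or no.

RK4 with dt=0.01: 664 steps to T=6.64. Trajectory (selected grid times):
t=0.00: E=27.62 S=15.44 B=18.50
t=0.74: E=28.09 S=15.90 B=20.02
t=1.48: E=28.59 S=16.37 B=21.54
t=2.21: E=29.09 S=16.82 B=23.07
t=2.95: E=29.61 S=17.29 B=24.62
t=3.69: E=30.15 S=17.75 B=26.19
t=4.43: E=30.70 S=18.21 B=27.77
t=5.16: E=31.26 S=18.67 B=29.34
t=5.90: E=31.84 S=19.13 B=30.94
t=6.64: E=32.43 S=19.60 B=32.56
Rates at T: R1=0.6730, R2=0.7165, R3=0.3289, R4=0.1874
dx/dt at T (Σ net stoichiometry × rate): E=+0.8058, S=+0.6296, B=+2.1913
Largest |dx/dt| is |+2.1913| (B) ≥ 0.05 → not steady.

Steady state at T: no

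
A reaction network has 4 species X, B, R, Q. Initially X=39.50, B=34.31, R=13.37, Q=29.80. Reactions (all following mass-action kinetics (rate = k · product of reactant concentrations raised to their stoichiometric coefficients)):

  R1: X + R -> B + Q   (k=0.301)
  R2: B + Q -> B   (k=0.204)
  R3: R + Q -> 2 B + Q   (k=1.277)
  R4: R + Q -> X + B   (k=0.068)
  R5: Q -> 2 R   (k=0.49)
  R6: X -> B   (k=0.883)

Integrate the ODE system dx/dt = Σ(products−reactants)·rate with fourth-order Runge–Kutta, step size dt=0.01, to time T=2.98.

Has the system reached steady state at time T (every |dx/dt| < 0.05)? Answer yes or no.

Steady state at T: no

RK4 with dt=0.01: 298 steps to T=2.98. Trajectory (selected grid times):
t=0.00: X=39.50 B=34.31 R=13.37 Q=29.80
t=0.33: X=26.43 B=70.16 R=0.19 Q=0.57
t=0.66: X=19.58 B=77.02 R=0.03 Q=0.02
t=0.99: X=14.61 B=81.99 R=0.01 Q=0.00
t=1.32: X=10.91 B=85.69 R=0.00 Q=0.00
t=1.66: X=8.08 B=88.52 R=0.00 Q=0.00
t=1.99: X=6.04 B=90.57 R=0.00 Q=0.00
t=2.32: X=4.51 B=92.09 R=0.00 Q=0.00
t=2.65: X=3.37 B=93.23 R=0.00 Q=0.00
t=2.98: X=2.52 B=94.09 R=0.00 Q=0.00
Rates at T: R1=0.0001, R2=0.0001, R3=0.0000, R4=0.0000, R5=0.0000, R6=2.2246
dx/dt at T (Σ net stoichiometry × rate): X=-2.2247, B=+2.2247, R=-0.0001, Q=-0.0000
Largest |dx/dt| is |+2.2247| (B) ≥ 0.05 → not steady.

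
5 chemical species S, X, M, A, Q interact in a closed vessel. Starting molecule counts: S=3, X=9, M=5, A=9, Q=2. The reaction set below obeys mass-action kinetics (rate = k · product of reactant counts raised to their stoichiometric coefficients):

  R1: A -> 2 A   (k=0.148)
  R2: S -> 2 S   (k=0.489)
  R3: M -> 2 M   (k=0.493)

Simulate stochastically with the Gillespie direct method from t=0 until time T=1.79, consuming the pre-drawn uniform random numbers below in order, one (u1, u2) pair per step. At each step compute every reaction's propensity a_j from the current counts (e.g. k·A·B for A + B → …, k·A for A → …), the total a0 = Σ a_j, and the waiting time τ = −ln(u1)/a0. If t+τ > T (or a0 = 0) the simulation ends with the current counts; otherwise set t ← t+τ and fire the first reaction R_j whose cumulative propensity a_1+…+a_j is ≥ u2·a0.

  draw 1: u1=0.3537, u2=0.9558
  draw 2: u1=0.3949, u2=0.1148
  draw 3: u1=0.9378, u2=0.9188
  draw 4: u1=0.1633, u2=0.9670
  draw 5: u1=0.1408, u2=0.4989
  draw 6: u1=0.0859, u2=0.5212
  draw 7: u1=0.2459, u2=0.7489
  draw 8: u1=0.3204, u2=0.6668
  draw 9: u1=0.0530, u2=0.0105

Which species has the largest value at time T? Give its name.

t=0.000: S=3 X=9 M=5 A=9 Q=2
Draw 1: a1=1.332, a2=1.467, a3=2.465, a0=5.264; τ=−ln(0.3537)/5.264=0.197 → t=0.197; u2·a0=0.9558·5.264=5.031; a1+a2=2.799 < 5.031 ≤ a1+…+a3=5.264 → R3 fires; S=3 X=9 M=6 A=9 Q=2
Draw 2: a1=1.332, a2=1.467, a3=2.958, a0=5.757; τ=−ln(0.3949)/5.757=0.161 → t=0.359; u2·a0=0.1148·5.757=0.661 ≤ a1=1.332 → R1 fires; S=3 X=9 M=6 A=10 Q=2
Draw 3: a1=1.480, a2=1.467, a3=2.958, a0=5.905; τ=−ln(0.9378)/5.905=0.011 → t=0.370; u2·a0=0.9188·5.905=5.426; a1+a2=2.947 < 5.426 ≤ a1+…+a3=5.905 → R3 fires; S=3 X=9 M=7 A=10 Q=2
Draw 4: a1=1.480, a2=1.467, a3=3.451, a0=6.398; τ=−ln(0.1633)/6.398=0.283 → t=0.653; u2·a0=0.9670·6.398=6.187; a1+a2=2.947 < 6.187 ≤ a1+…+a3=6.398 → R3 fires; S=3 X=9 M=8 A=10 Q=2
Draw 5: a1=1.480, a2=1.467, a3=3.944, a0=6.891; τ=−ln(0.1408)/6.891=0.284 → t=0.937; u2·a0=0.4989·6.891=3.438; a1+a2=2.947 < 3.438 ≤ a1+…+a3=6.891 → R3 fires; S=3 X=9 M=9 A=10 Q=2
Draw 6: a1=1.480, a2=1.467, a3=4.437, a0=7.384; τ=−ln(0.0859)/7.384=0.332 → t=1.270; u2·a0=0.5212·7.384=3.849; a1+a2=2.947 < 3.849 ≤ a1+…+a3=7.384 → R3 fires; S=3 X=9 M=10 A=10 Q=2
Draw 7: a1=1.480, a2=1.467, a3=4.930, a0=7.877; τ=−ln(0.2459)/7.877=0.178 → t=1.448; u2·a0=0.7489·7.877=5.899; a1+a2=2.947 < 5.899 ≤ a1+…+a3=7.877 → R3 fires; S=3 X=9 M=11 A=10 Q=2
Draw 8: a1=1.480, a2=1.467, a3=5.423, a0=8.370; τ=−ln(0.3204)/8.370=0.136 → t=1.584; u2·a0=0.6668·8.370=5.581; a1+a2=2.947 < 5.581 ≤ a1+…+a3=8.370 → R3 fires; S=3 X=9 M=12 A=10 Q=2
Draw 9: a1=1.480, a2=1.467, a3=5.916, a0=8.863; τ=−ln(0.0530)/8.863=0.331 → t=1.915 > T=1.79: stop.
At T=1.79: S=3 X=9 M=12 A=10 Q=2; the largest is M.

Dominant species at T: M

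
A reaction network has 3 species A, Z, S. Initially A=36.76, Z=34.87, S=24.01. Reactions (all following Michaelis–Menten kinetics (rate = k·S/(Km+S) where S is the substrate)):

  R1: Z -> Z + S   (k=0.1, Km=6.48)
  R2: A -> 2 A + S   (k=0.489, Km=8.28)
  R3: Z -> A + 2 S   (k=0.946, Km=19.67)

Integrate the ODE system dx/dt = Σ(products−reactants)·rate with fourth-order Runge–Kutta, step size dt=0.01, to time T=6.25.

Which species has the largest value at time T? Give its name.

RK4 with dt=0.01: 625 steps to T=6.25. Trajectory (selected grid times):
t=0.00: A=36.76 Z=34.87 S=24.01
t=0.69: A=37.45 Z=34.45 S=25.18
t=1.39: A=38.15 Z=34.03 S=26.36
t=2.08: A=38.84 Z=33.62 S=27.52
t=2.78: A=39.54 Z=33.20 S=28.69
t=3.47: A=40.23 Z=32.79 S=29.85
t=4.17: A=40.93 Z=32.38 S=31.02
t=4.86: A=41.62 Z=31.98 S=32.17
t=5.56: A=42.31 Z=31.57 S=33.33
t=6.25: A=42.99 Z=31.17 S=34.47
At T=6.25: A=42.99 Z=31.17 S=34.47; the largest is A.

Dominant species at T: A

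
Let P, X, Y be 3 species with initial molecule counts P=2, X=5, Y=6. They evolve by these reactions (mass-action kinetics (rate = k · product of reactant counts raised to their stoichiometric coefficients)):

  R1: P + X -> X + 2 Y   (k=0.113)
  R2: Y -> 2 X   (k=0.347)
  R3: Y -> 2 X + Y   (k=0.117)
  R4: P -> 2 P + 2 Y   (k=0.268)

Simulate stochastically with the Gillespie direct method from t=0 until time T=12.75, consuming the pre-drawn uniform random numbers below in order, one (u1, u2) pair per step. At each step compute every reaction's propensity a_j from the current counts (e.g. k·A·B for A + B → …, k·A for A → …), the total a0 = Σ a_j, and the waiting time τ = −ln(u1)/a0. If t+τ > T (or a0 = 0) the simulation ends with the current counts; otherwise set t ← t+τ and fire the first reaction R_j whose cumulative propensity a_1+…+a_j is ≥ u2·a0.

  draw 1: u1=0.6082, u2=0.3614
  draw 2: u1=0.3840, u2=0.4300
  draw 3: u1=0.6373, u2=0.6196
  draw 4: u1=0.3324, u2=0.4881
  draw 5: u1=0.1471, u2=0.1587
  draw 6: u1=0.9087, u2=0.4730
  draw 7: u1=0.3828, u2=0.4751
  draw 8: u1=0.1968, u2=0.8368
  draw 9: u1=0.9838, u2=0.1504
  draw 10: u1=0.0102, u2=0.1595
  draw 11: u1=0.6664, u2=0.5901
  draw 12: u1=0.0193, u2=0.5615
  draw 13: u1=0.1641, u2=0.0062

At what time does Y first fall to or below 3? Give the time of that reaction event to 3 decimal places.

Threshold first reached at t = 0.429

t=0.000: P=2 X=5 Y=6
Draw 1: a1=1.130, a2=2.082, a3=0.702, a4=0.536, a0=4.450; τ=−ln(0.6082)/4.450=0.112 → t=0.112; u2·a0=0.3614·4.450=1.608; a1=1.130 < 1.608 ≤ a1+a2=3.212 → R2 fires; P=2 X=7 Y=5
Draw 2: a1=1.582, a2=1.735, a3=0.585, a4=0.536, a0=4.438; τ=−ln(0.3840)/4.438=0.216 → t=0.327; u2·a0=0.4300·4.438=1.908; a1=1.582 < 1.908 ≤ a1+a2=3.317 → R2 fires; P=2 X=9 Y=4
Draw 3: a1=2.034, a2=1.388, a3=0.468, a4=0.536, a0=4.426; τ=−ln(0.6373)/4.426=0.102 → t=0.429; u2·a0=0.6196·4.426=2.742; a1=2.034 < 2.742 ≤ a1+a2=3.422 → R2 fires; P=2 X=11 Y=3
Draw 4: a1=2.486, a2=1.041, a3=0.351, a4=0.536, a0=4.414; τ=−ln(0.3324)/4.414=0.250 → t=0.679; u2·a0=0.4881·4.414=2.154 ≤ a1=2.486 → R1 fires; P=1 X=11 Y=5
Draw 5: a1=1.243, a2=1.735, a3=0.585, a4=0.268, a0=3.831; τ=−ln(0.1471)/3.831=0.500 → t=1.179; u2·a0=0.1587·3.831=0.608 ≤ a1=1.243 → R1 fires; P=0 X=11 Y=7
Draw 6: a1=0.000, a2=2.429, a3=0.819, a4=0.000, a0=3.248; τ=−ln(0.9087)/3.248=0.029 → t=1.208; u2·a0=0.4730·3.248=1.536; a1=0.000 < 1.536 ≤ a1+a2=2.429 → R2 fires; P=0 X=13 Y=6
Draw 7: a1=0.000, a2=2.082, a3=0.702, a4=0.000, a0=2.784; τ=−ln(0.3828)/2.784=0.345 → t=1.553; u2·a0=0.4751·2.784=1.323; a1=0.000 < 1.323 ≤ a1+a2=2.082 → R2 fires; P=0 X=15 Y=5
Draw 8: a1=0.000, a2=1.735, a3=0.585, a4=0.000, a0=2.320; τ=−ln(0.1968)/2.320=0.701 → t=2.254; u2·a0=0.8368·2.320=1.941; a1+a2=1.735 < 1.941 ≤ a1+…+a3=2.320 → R3 fires; P=0 X=17 Y=5
Draw 9: a1=0.000, a2=1.735, a3=0.585, a4=0.000, a0=2.320; τ=−ln(0.9838)/2.320=0.007 → t=2.261; u2·a0=0.1504·2.320=0.349; a1=0.000 < 0.349 ≤ a1+a2=1.735 → R2 fires; P=0 X=19 Y=4
Draw 10: a1=0.000, a2=1.388, a3=0.468, a4=0.000, a0=1.856; τ=−ln(0.0102)/1.856=2.471 → t=4.732; u2·a0=0.1595·1.856=0.296; a1=0.000 < 0.296 ≤ a1+a2=1.388 → R2 fires; P=0 X=21 Y=3
Draw 11: a1=0.000, a2=1.041, a3=0.351, a4=0.000, a0=1.392; τ=−ln(0.6664)/1.392=0.292 → t=5.023; u2·a0=0.5901·1.392=0.821; a1=0.000 < 0.821 ≤ a1+a2=1.041 → R2 fires; P=0 X=23 Y=2
Draw 12: a1=0.000, a2=0.694, a3=0.234, a4=0.000, a0=0.928; τ=−ln(0.0193)/0.928=4.254 → t=9.277; u2·a0=0.5615·0.928=0.521; a1=0.000 < 0.521 ≤ a1+a2=0.694 → R2 fires; P=0 X=25 Y=1
Draw 13: a1=0.000, a2=0.347, a3=0.117, a4=0.000, a0=0.464; τ=−ln(0.1641)/0.464=3.895 → t=13.172 > T=12.75: stop.
Y first becomes ≤ 3 when it reaches 3 at the event at t=0.429.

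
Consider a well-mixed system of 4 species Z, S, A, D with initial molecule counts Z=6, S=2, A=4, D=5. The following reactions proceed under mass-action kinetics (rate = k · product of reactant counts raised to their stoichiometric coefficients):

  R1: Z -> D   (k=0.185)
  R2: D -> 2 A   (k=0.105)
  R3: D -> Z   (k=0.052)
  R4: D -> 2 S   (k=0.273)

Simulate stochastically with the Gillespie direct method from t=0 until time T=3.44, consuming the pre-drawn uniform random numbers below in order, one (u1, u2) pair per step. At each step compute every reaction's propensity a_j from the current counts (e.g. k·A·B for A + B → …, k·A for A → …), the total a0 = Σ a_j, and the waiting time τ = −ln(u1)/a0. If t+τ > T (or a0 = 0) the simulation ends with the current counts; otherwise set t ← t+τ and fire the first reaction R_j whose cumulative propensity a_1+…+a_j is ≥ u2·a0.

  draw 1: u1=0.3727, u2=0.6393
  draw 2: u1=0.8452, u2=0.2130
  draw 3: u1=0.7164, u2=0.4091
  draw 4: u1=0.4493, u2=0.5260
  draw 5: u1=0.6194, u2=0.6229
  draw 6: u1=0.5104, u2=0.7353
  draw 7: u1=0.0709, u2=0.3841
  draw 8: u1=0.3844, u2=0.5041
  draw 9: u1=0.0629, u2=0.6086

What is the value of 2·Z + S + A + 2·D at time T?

Value at T = 28

Check how each reaction changes W = 2·Z + S + A + 2·D (weight of products minus weight of reactants):
R1: Z -> D: (2·1) − (2·1) = 2 − 2 = 0
R2: D -> 2 A: (1·2) − (2·1) = 2 − 2 = 0
R3: D -> Z: (2·1) − (2·1) = 2 − 2 = 0
R4: D -> 2 S: (1·2) − (2·1) = 2 − 2 = 0
Every reaction leaves W unchanged, so W is conserved and no simulation is needed: W(T) = W(0) = 2·6 + 2 + 4 + 2·5 = 28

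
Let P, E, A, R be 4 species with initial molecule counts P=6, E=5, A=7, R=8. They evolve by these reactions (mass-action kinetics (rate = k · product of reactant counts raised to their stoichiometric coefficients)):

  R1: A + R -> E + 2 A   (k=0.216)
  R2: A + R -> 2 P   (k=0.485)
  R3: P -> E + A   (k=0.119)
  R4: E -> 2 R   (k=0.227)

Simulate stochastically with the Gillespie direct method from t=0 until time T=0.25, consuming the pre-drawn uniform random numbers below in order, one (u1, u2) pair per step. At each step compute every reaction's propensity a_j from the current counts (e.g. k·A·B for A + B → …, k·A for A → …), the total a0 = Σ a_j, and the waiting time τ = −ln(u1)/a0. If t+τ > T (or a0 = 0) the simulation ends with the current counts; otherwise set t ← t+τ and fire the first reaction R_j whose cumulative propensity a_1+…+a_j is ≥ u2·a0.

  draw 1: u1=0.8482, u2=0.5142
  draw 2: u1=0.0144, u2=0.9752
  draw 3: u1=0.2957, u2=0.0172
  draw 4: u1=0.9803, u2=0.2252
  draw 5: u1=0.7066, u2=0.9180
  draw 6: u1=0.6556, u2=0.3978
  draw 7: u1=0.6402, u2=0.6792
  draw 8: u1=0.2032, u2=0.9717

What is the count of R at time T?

R at T = 4

t=0.000: P=6 E=5 A=7 R=8
Draw 1: a1=12.096, a2=27.160, a3=0.714, a4=1.135, a0=41.105; τ=−ln(0.8482)/41.105=0.004 → t=0.004; u2·a0=0.5142·41.105=21.136; a1=12.096 < 21.136 ≤ a1+a2=39.256 → R2 fires; P=8 E=5 A=6 R=7
Draw 2: a1=9.072, a2=20.370, a3=0.952, a4=1.135, a0=31.529; τ=−ln(0.0144)/31.529=0.134 → t=0.139; u2·a0=0.9752·31.529=30.747; a1+…+a3=30.394 < 30.747 ≤ a1+…+a4=31.529 → R4 fires; P=8 E=4 A=6 R=9
Draw 3: a1=11.664, a2=26.190, a3=0.952, a4=0.908, a0=39.714; τ=−ln(0.2957)/39.714=0.031 → t=0.169; u2·a0=0.0172·39.714=0.683 ≤ a1=11.664 → R1 fires; P=8 E=5 A=7 R=8
Draw 4: a1=12.096, a2=27.160, a3=0.952, a4=1.135, a0=41.343; τ=−ln(0.9803)/41.343=0.000 → t=0.170; u2·a0=0.2252·41.343=9.310 ≤ a1=12.096 → R1 fires; P=8 E=6 A=8 R=7
Draw 5: a1=12.096, a2=27.160, a3=0.952, a4=1.362, a0=41.570; τ=−ln(0.7066)/41.570=0.008 → t=0.178; u2·a0=0.9180·41.570=38.161; a1=12.096 < 38.161 ≤ a1+a2=39.256 → R2 fires; P=10 E=6 A=7 R=6
Draw 6: a1=9.072, a2=20.370, a3=1.190, a4=1.362, a0=31.994; τ=−ln(0.6556)/31.994=0.013 → t=0.191; u2·a0=0.3978·31.994=12.727; a1=9.072 < 12.727 ≤ a1+a2=29.442 → R2 fires; P=12 E=6 A=6 R=5
Draw 7: a1=6.480, a2=14.550, a3=1.428, a4=1.362, a0=23.820; τ=−ln(0.6402)/23.820=0.019 → t=0.210; u2·a0=0.6792·23.820=16.179; a1=6.480 < 16.179 ≤ a1+a2=21.030 → R2 fires; P=14 E=6 A=5 R=4
Draw 8: a1=4.320, a2=9.700, a3=1.666, a4=1.362, a0=17.048; τ=−ln(0.2032)/17.048=0.093 → t=0.303 > T=0.25: stop.
Read off R at T=0.25: 4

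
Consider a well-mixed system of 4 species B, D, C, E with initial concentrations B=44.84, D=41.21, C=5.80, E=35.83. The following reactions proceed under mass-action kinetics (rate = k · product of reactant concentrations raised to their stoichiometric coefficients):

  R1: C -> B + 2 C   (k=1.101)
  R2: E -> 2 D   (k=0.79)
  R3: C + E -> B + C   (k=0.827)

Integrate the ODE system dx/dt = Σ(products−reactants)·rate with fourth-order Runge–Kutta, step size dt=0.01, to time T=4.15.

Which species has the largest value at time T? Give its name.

Dominant species at T: B

RK4 with dt=0.01: 415 steps to T=4.15. Trajectory (selected grid times):
t=0.00: B=44.84 D=41.21 C=5.80 E=35.83
t=0.46: B=78.80 D=49.78 C=9.62 E=1.41
t=0.92: B=86.43 D=50.01 C=15.97 E=0.01
t=1.38: B=96.97 D=50.01 C=26.50 E=0.00
t=1.84: B=114.45 D=50.01 C=43.98 E=0.00
t=2.31: B=144.26 D=50.01 C=73.79 E=0.00
t=2.77: B=192.91 D=50.01 C=122.44 E=0.00
t=3.23: B=273.65 D=50.01 C=203.18 E=0.00
t=3.69: B=407.63 D=50.01 C=337.16 E=0.00
t=4.15: B=629.95 D=50.01 C=559.48 E=0.00
At T=4.15: B=629.95 D=50.01 C=559.48 E=0.00; the largest is B.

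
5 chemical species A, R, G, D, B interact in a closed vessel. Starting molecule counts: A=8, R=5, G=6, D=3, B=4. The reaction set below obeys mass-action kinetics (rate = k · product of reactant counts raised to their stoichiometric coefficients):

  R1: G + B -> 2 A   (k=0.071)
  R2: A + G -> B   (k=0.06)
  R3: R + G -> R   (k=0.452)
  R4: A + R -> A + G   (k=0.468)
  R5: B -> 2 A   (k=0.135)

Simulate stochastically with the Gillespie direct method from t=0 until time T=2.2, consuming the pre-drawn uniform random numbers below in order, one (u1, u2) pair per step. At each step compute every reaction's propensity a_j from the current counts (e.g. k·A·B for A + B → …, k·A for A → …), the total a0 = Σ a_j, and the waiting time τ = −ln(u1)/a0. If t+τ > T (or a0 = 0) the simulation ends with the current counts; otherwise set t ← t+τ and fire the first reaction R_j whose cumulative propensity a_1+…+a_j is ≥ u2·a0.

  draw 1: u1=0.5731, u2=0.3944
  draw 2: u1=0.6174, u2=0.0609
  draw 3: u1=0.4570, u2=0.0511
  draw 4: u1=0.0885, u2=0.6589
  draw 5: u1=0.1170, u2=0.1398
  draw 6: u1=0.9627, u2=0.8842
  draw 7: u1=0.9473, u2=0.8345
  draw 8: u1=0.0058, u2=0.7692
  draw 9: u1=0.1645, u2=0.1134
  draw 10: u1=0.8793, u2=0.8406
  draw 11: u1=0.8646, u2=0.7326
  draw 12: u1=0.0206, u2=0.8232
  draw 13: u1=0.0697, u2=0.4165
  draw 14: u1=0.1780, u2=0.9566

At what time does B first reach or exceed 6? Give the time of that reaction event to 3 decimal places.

t=0.000: A=8 R=5 G=6 D=3 B=4
Draw 1: a1=1.704, a2=2.880, a3=13.560, a4=18.720, a5=0.540, a0=37.404; τ=−ln(0.5731)/37.404=0.015 → t=0.015; u2·a0=0.3944·37.404=14.752; a1+a2=4.584 < 14.752 ≤ a1+…+a3=18.144 → R3 fires; A=8 R=5 G=5 D=3 B=4
Draw 2: a1=1.420, a2=2.400, a3=11.300, a4=18.720, a5=0.540, a0=34.380; τ=−ln(0.6174)/34.380=0.014 → t=0.029; u2·a0=0.0609·34.380=2.094; a1=1.420 < 2.094 ≤ a1+a2=3.820 → R2 fires; A=7 R=5 G=4 D=3 B=5
Draw 3: a1=1.420, a2=1.680, a3=9.040, a4=16.380, a5=0.675, a0=29.195; τ=−ln(0.4570)/29.195=0.027 → t=0.056; u2·a0=0.0511·29.195=1.492; a1=1.420 < 1.492 ≤ a1+a2=3.100 → R2 fires; A=6 R=5 G=3 D=3 B=6
Draw 4: a1=1.278, a2=1.080, a3=6.780, a4=14.040, a5=0.810, a0=23.988; τ=−ln(0.0885)/23.988=0.101 → t=0.157; u2·a0=0.6589·23.988=15.806; a1+…+a3=9.138 < 15.806 ≤ a1+…+a4=23.178 → R4 fires; A=6 R=4 G=4 D=3 B=6
Draw 5: a1=1.704, a2=1.440, a3=7.232, a4=11.232, a5=0.810, a0=22.418; τ=−ln(0.1170)/22.418=0.096 → t=0.253; u2·a0=0.1398·22.418=3.134; a1=1.704 < 3.134 ≤ a1+a2=3.144 → R2 fires; A=5 R=4 G=3 D=3 B=7
Draw 6: a1=1.491, a2=0.900, a3=5.424, a4=9.360, a5=0.945, a0=18.120; τ=−ln(0.9627)/18.120=0.002 → t=0.255; u2·a0=0.8842·18.120=16.022; a1+…+a3=7.815 < 16.022 ≤ a1+…+a4=17.175 → R4 fires; A=5 R=3 G=4 D=3 B=7
Draw 7: a1=1.988, a2=1.200, a3=5.424, a4=7.020, a5=0.945, a0=16.577; τ=−ln(0.9473)/16.577=0.003 → t=0.258; u2·a0=0.8345·16.577=13.834; a1+…+a3=8.612 < 13.834 ≤ a1+…+a4=15.632 → R4 fires; A=5 R=2 G=5 D=3 B=7
Draw 8: a1=2.485, a2=1.500, a3=4.520, a4=4.680, a5=0.945, a0=14.130; τ=−ln(0.0058)/14.130=0.364 → t=0.622; u2·a0=0.7692·14.130=10.869; a1+…+a3=8.505 < 10.869 ≤ a1+…+a4=13.185 → R4 fires; A=5 R=1 G=6 D=3 B=7
Draw 9: a1=2.982, a2=1.800, a3=2.712, a4=2.340, a5=0.945, a0=10.779; τ=−ln(0.1645)/10.779=0.167 → t=0.790; u2·a0=0.1134·10.779=1.222 ≤ a1=2.982 → R1 fires; A=7 R=1 G=5 D=3 B=6
Draw 10: a1=2.130, a2=2.100, a3=2.260, a4=3.276, a5=0.810, a0=10.576; τ=−ln(0.8793)/10.576=0.012 → t=0.802; u2·a0=0.8406·10.576=8.890; a1+…+a3=6.490 < 8.890 ≤ a1+…+a4=9.766 → R4 fires; A=7 R=0 G=6 D=3 B=6
Draw 11: a1=2.556, a2=2.520, a3=0.000, a4=0.000, a5=0.810, a0=5.886; τ=−ln(0.8646)/5.886=0.025 → t=0.827; u2·a0=0.7326·5.886=4.312; a1=2.556 < 4.312 ≤ a1+a2=5.076 → R2 fires; A=6 R=0 G=5 D=3 B=7
Draw 12: a1=2.485, a2=1.800, a3=0.000, a4=0.000, a5=0.945, a0=5.230; τ=−ln(0.0206)/5.230=0.742 → t=1.569; u2·a0=0.8232·5.230=4.305; a1+…+a4=4.285 < 4.305 ≤ a1+…+a5=5.230 → R5 fires; A=8 R=0 G=5 D=3 B=6
Draw 13: a1=2.130, a2=2.400, a3=0.000, a4=0.000, a5=0.810, a0=5.340; τ=−ln(0.0697)/5.340=0.499 → t=2.068; u2·a0=0.4165·5.340=2.224; a1=2.130 < 2.224 ≤ a1+a2=4.530 → R2 fires; A=7 R=0 G=4 D=3 B=7
Draw 14: a1=1.988, a2=1.680, a3=0.000, a4=0.000, a5=0.945, a0=4.613; τ=−ln(0.1780)/4.613=0.374 → t=2.442 > T=2.2: stop.
B first becomes ≥ 6 when it reaches 6 at the event at t=0.056.

Threshold first reached at t = 0.056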